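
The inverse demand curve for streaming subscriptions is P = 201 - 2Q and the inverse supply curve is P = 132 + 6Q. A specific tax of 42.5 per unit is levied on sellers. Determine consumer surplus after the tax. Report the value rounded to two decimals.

Without the tax, 201 - 2Q = 132 + 6Q so Q* = 8.625 and P* = 183.75.
With the tax, sellers need 42.5 more per unit: 201 - 2Q = 132 + 6Q + 42.5, so Q_t = 3.3125. Buyers pay P_b = 194.375; sellers receive P_s = P_b - 42.5 = 151.875.
CS = (1/2)(Q_t)(201 - P_b) = (1/2)(3.3125)(6.625) = 10.9727.

10.97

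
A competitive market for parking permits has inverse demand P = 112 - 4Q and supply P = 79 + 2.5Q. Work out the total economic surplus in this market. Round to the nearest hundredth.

83.77

Set 112 - 4Q = 79 + 2.5Q, which gives 33 = 6.5Q, so Q* = 5.0769 and P* = 112 - 4(5.0769) = 91.6923.
CS = (1/2)(5.0769)(20.3077) = 51.5503 and PS = (1/2)(5.0769)(12.6923) = 32.2189, so total surplus = 83.7692.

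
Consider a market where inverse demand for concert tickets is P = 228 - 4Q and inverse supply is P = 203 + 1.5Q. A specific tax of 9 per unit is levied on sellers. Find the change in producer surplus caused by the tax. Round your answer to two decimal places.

Without the tax, 228 - 4Q = 203 + 1.5Q so Q* = 4.5455 and P* = 209.8182.
A tax on sellers shifts supply up by 9: 228 - 4Q = 203 + 1.5Q + 9, so Q_t = 2.9091. Buyers pay P_b = 216.3636; sellers receive P_s = P_b - 9 = 207.3636.
Producers lose the trapezoid between P_s and P* out to Q_t plus the triangle from Q_t to Q*: change in PS = 6.3471 - 15.4959 = -9.1488.

-9.15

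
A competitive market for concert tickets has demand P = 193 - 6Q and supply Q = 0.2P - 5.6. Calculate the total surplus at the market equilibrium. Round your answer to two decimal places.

Rewriting supply in inverse form: P = 28 + 5Q.
Set 193 - 6Q = 28 + 5Q, which gives 165 = 11Q, so Q* = 15 and P* = 193 - 6(15) = 103.
Total surplus is the full triangle between the curves from 0 to Q*: (1/2)(15)(193 - 28) = 1237.5.

1237.50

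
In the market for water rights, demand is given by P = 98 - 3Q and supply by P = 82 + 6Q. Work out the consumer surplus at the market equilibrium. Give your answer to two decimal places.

4.74

Equilibrium: 98 - 3Q = 82 + 6Q, so Q* = 1.7778 and P* = 92.6667.
The demand choke price is 98, so CS = (1/2)(Q*)(98 - P*) = (1/2)(1.7778)(5.3333) = 4.7407.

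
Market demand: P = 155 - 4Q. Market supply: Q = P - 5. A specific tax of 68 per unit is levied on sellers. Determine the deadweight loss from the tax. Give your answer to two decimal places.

462.40

Rewriting supply in inverse form: P = 5 + Q.
Pre-tax equilibrium: 155 - 4Q = 5 + Q gives Q* = 30, P* = 35.
A tax on sellers shifts supply up by 68: 155 - 4Q = 5 + Q + 68, so Q_t = 16.4. Buyers pay P_b = 89.4; sellers receive P_s = P_b - 68 = 21.4.
The welfare triangle lost has base Q* - Q_t = 13.6 and height t = 68, so DWL = (1/2)(13.6)(68) = 462.4.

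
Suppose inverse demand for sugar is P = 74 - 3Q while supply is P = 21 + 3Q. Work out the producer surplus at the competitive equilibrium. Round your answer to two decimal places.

117.04

Set 74 - 3Q = 21 + 3Q, which gives 53 = 6Q, so Q* = 8.8333 and P* = 74 - 3(8.8333) = 47.5.
PS is the area between P* and the supply curve from 0 to Q*: (1/2)(8.8333)(26.5) = 117.0417.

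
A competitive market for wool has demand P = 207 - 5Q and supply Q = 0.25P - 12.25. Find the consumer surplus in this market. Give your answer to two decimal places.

Rewriting supply in inverse form: P = 49 + 4Q.
Set 207 - 5Q = 49 + 4Q, which gives 158 = 9Q, so Q* = 17.5556 and P* = 207 - 5(17.5556) = 119.2222.
Consumer surplus is the triangle under demand above P*: (1/2)(17.5556)(207 - 119.2222) = (1/2)(17.5556)(87.7778) = 770.4938.

770.49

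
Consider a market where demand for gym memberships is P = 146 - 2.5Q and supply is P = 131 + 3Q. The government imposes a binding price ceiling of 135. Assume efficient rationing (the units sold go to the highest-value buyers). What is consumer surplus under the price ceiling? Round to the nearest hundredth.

Without the control, 146 - 2.5Q = 131 + 3Q so Q* = 2.7273 and P* = 139.1818.
At the ceiling price 135, quantity supplied is (135 - 131)/3 = 1.3333; supply is the short side, so Q = 1.3333 trades at P = 135.
The demand price at Q = 1.3333 is 142.6667. CS is the trapezoid between demand and 135 over [0, 1.3333]: (1/2)[(146 - 135) + (142.6667 - 135)](1.3333) = 12.4444.

12.44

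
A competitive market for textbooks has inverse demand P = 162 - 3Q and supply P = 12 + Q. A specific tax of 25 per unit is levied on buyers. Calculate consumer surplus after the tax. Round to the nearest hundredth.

1464.84

Pre-tax equilibrium: 162 - 3Q = 12 + Q gives Q* = 37.5, P* = 49.5.
With the tax, buyers' net willingness to pay falls by 25: (162 - 25) - 3Q = 12 + Q, so Q_t = 31.25. Buyers pay P_b = 68.25; sellers receive P_s = P_b - 25 = 43.25.
Consumer surplus is the triangle under demand above P_b: (1/2)(31.25)(162 - 68.25) = 1464.8438.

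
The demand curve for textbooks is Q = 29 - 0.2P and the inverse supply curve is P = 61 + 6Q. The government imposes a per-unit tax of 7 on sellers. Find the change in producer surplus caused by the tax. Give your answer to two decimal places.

Rewriting demand in inverse form: P = 145 - 5Q.
Pre-tax equilibrium: 145 - 5Q = 61 + 6Q gives Q* = 7.6364, P* = 106.8182.
With the tax, sellers need 7 more per unit: 145 - 5Q = 61 + 6Q + 7, so Q_t = 7. Buyers pay P_b = 110; sellers receive P_s = P_b - 7 = 103.
PS falls from (1/2)(7.6364)(45.8182) = 174.9421 to (1/2)(7)(42) = 147, a change of -27.9421.

-27.94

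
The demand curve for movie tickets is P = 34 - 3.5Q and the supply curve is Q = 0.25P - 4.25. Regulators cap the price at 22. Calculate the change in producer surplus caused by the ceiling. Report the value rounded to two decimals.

-7.15

Rewriting supply in inverse form: P = 17 + 4Q.
Free-market equilibrium: 34 - 3.5Q = 17 + 4Q gives Q* = 2.2667, P* = 26.0667.
At P = 22, sellers supply (22 - 17)/4 = 1.25 while buyers want more, so the quantity traded is 1.25 at price 22.
PS goes from (1/2)(2.2667)(9.0667) = 10.2756 to 3.125 (computed as (22 - 17)(1.25) - (1/2)(4)(1.25)^2), a change of -7.1506.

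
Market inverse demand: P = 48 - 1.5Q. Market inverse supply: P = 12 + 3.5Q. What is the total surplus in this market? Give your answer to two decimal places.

Set 48 - 1.5Q = 12 + 3.5Q, which gives 36 = 5Q, so Q* = 7.2 and P* = 48 - 1.5(7.2) = 37.2.
Total surplus is the full triangle between the curves from 0 to Q*: (1/2)(7.2)(48 - 12) = 129.6.

129.60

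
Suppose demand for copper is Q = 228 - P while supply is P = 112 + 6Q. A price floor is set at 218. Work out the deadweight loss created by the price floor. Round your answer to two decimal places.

151.14

Rewriting demand in inverse form: P = 228 - Q.
Without the control, 228 - Q = 112 + 6Q so Q* = 16.5714 and P* = 211.4286.
At P = 218, buyers demand (228 - 218)/1 = 10 while sellers would supply more, so the quantity traded is 10 at price 218.
The lost-trades triangle has base Q* - 10 = 6.5714 and height equal to the gap between the curves at Q = 10, which is 218 - 172 = 46. DWL = (1/2)(6.5714)(46) = 151.1429.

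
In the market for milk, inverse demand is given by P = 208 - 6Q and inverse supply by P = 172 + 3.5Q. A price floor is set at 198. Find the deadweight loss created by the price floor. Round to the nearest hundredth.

21.40

Without the control, 208 - 6Q = 172 + 3.5Q so Q* = 3.7895 and P* = 185.2632.
At P = 198, buyers demand (208 - 198)/6 = 1.6667 while sellers would supply more, so the quantity traded is 1.6667 at price 198.
At Q = 1.6667 the demand price is 198 and the supply price is 177.8333. Deadweight loss is the triangle between the curves from 1.6667 to 3.7895: (1/2)(198 - 177.8333)(3.7895 - 1.6667) = 21.405.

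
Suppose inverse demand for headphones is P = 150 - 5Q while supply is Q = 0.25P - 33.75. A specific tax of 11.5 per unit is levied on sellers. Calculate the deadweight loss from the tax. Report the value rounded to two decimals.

Rewriting supply in inverse form: P = 135 + 4Q.
Pre-tax equilibrium: 150 - 5Q = 135 + 4Q gives Q* = 1.6667, P* = 141.6667.
A tax on sellers shifts supply up by 11.5: 150 - 5Q = 135 + 4Q + 11.5, so Q_t = 0.3889. Buyers pay P_b = 148.0556; sellers receive P_s = P_b - 11.5 = 136.5556.
The welfare triangle lost has base Q* - Q_t = 1.2778 and height t = 11.5, so DWL = (1/2)(1.2778)(11.5) = 7.3472.

7.35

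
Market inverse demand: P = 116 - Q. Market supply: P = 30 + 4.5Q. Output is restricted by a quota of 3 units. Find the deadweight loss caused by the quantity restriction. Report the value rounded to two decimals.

Without the quota, 116 - Q = 30 + 4.5Q gives Q* = 15.6364.
At Q = 3 the demand price is 116 - (3) = 113 and the supply price is 30 + 4.5(3) = 43.5.
DWL = (1/2)(gap between curves at 3) x (Q* - 3) = (1/2)(69.5)(12.6364) = 439.1136.

439.11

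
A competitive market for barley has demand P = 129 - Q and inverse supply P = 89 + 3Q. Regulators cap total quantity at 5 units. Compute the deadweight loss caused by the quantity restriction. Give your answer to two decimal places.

50.00

Unrestricted equilibrium: Q* = (129 - 89)/(1 + 3) = 10.
At Q = 5 the demand price is 129 - (5) = 124 and the supply price is 89 + 3(5) = 104.
DWL = (1/2)(gap between curves at 5) x (Q* - 5) = (1/2)(20)(5) = 50.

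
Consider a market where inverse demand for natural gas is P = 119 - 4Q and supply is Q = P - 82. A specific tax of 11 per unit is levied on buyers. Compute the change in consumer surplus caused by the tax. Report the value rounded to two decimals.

Rewriting supply in inverse form: P = 82 + Q.
Pre-tax equilibrium: 119 - 4Q = 82 + Q gives Q* = 7.4, P* = 89.4.
With the tax, buyers' net willingness to pay falls by 11: (119 - 11) - 4Q = 82 + Q, so Q_t = 5.2. Buyers pay P_b = 98.2; sellers receive P_s = P_b - 11 = 87.2.
Consumers lose the trapezoid between P* and P_b out to Q_t plus the triangle from Q_t to Q*: change in CS = 54.08 - 109.52 = -55.44.

-55.44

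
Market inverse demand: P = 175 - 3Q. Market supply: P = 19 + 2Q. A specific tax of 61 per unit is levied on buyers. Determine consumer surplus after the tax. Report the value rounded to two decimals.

541.50

Without the tax, 175 - 3Q = 19 + 2Q so Q* = 31.2 and P* = 81.4.
A tax on buyers shifts demand down by 61: (175 - 61) - 3Q = 19 + 2Q, so Q_t = 19. Buyers pay P_b = 118; sellers receive P_s = P_b - 61 = 57.
CS = (1/2)(Q_t)(175 - P_b) = (1/2)(19)(57) = 541.5.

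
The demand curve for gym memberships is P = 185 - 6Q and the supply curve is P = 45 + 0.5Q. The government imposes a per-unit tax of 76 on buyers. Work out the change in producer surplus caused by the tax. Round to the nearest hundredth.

Without the tax, 185 - 6Q = 45 + 0.5Q so Q* = 21.5385 and P* = 55.7692.
A tax on buyers shifts demand down by 76: (185 - 76) - 6Q = 45 + 0.5Q, so Q_t = 9.8462. Buyers pay P_b = 125.9231; sellers receive P_s = P_b - 76 = 49.9231.
Producers lose the trapezoid between P_s and P* out to Q_t plus the triangle from Q_t to Q*: change in PS = 24.2367 - 115.9763 = -91.7396.

-91.74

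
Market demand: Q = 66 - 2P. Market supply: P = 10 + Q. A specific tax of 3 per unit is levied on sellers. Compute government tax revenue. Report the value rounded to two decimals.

Rewriting demand in inverse form: P = 33 - 0.5Q.
Without the tax, 33 - 0.5Q = 10 + Q so Q* = 15.3333 and P* = 25.3333.
A tax on sellers shifts supply up by 3: 33 - 0.5Q = 10 + Q + 3, so Q_t = 13.3333. Buyers pay P_b = 26.3333; sellers receive P_s = P_b - 3 = 23.3333.
Revenue is the tax times quantity traded: 3 x 13.3333 = 40.

40.00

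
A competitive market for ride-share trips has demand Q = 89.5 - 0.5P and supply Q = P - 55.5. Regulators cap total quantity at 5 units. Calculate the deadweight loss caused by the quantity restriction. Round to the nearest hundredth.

Rewriting demand in inverse form: P = 179 - 2Q.
Rewriting supply in inverse form: P = 55.5 + Q.
Unrestricted equilibrium: Q* = (179 - 55.5)/(2 + 1) = 41.1667.
At Q = 5 the demand price is 179 - 2(5) = 169 and the supply price is 55.5 + (5) = 60.5.
Deadweight loss is the triangle between the curves from 5 to 41.1667: (1/2)(169 - 60.5)(41.1667 - 5) = 1962.0417.

1962.04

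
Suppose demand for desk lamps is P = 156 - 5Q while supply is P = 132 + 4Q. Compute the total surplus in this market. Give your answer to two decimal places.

32.00

Equilibrium: 156 - 5Q = 132 + 4Q, so Q* = 2.6667 and P* = 142.6667.
CS = (1/2)(2.6667)(13.3333) = 17.7778 and PS = (1/2)(2.6667)(10.6667) = 14.2222, so total surplus = 32.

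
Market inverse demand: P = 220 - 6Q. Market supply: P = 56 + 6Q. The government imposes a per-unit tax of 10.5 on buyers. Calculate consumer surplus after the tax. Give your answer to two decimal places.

Without the tax, 220 - 6Q = 56 + 6Q so Q* = 13.6667 and P* = 138.
With the tax, buyers' net willingness to pay falls by 10.5: (220 - 10.5) - 6Q = 56 + 6Q, so Q_t = 12.7917. Buyers pay P_b = 143.25; sellers receive P_s = P_b - 10.5 = 132.75.
CS = (1/2)(Q_t)(220 - P_b) = (1/2)(12.7917)(76.75) = 490.8802.

490.88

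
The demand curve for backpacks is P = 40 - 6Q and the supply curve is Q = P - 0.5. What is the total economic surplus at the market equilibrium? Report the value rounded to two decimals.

111.45

Rewriting supply in inverse form: P = 0.5 + Q.
Equilibrium: 40 - 6Q = 0.5 + Q, so Q* = 5.6429 and P* = 6.1429.
Total surplus is the full triangle between the curves from 0 to Q*: (1/2)(5.6429)(40 - 0.5) = 111.4464.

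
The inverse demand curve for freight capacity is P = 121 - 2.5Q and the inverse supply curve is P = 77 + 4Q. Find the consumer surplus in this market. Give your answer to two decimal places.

57.28

Equilibrium: 121 - 2.5Q = 77 + 4Q, so Q* = 6.7692 and P* = 104.0769.
Consumer surplus is the triangle under demand above P*: (1/2)(6.7692)(121 - 104.0769) = (1/2)(6.7692)(16.9231) = 57.2781.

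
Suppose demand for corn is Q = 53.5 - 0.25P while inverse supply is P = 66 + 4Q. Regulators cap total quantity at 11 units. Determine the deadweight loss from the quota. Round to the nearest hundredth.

Rewriting demand in inverse form: P = 214 - 4Q.
Without the quota, 214 - 4Q = 66 + 4Q gives Q* = 18.5.
At Q = 11 the demand price is 214 - 4(11) = 170 and the supply price is 66 + 4(11) = 110.
DWL = (1/2)(gap between curves at 11) x (Q* - 11) = (1/2)(60)(7.5) = 225.

225.00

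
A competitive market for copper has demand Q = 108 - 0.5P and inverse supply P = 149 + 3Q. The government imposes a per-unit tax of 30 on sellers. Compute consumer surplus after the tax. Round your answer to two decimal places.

54.76

Rewriting demand in inverse form: P = 216 - 2Q.
Without the tax, 216 - 2Q = 149 + 3Q so Q* = 13.4 and P* = 189.2.
With the tax, sellers need 30 more per unit: 216 - 2Q = 149 + 3Q + 30, so Q_t = 7.4. Buyers pay P_b = 201.2; sellers receive P_s = P_b - 30 = 171.2.
CS = (1/2)(Q_t)(216 - P_b) = (1/2)(7.4)(14.8) = 54.76.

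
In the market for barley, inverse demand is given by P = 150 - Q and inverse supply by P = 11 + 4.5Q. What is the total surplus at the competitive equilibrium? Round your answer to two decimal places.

Equilibrium: 150 - Q = 11 + 4.5Q, so Q* = 25.2727 and P* = 124.7273.
CS = (1/2)(25.2727)(25.2727) = 319.3554 and PS = (1/2)(25.2727)(113.7273) = 1437.0992, so total surplus = 1756.4545.

1756.45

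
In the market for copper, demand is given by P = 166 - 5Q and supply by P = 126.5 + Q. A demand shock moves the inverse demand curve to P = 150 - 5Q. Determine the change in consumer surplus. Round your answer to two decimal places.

Initial equilibrium: Q_0 = 6.5833, P_0 = 133.0833; CS_0 = (1/2)(6.5833)(32.9167) = 108.3507, PS_0 = (1/2)(6.5833)(6.5833) = 21.6701.
New equilibrium: 150 - 5Q = 126.5 + Q gives Q_1 = 3.9167, P_1 = 130.4167; CS_1 = 38.3507, PS_1 = 7.6701.
Change in consumer surplus = 38.3507 - 108.3507 = -70.

-70.00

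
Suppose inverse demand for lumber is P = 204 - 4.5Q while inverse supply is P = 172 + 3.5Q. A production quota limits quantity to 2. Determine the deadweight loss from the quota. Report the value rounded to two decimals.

16.00

Unrestricted equilibrium: Q* = (204 - 172)/(4.5 + 3.5) = 4.
At Q = 2 the demand price is 204 - 4.5(2) = 195 and the supply price is 172 + 3.5(2) = 179.
DWL = (1/2)(gap between curves at 2) x (Q* - 2) = (1/2)(16)(2) = 16.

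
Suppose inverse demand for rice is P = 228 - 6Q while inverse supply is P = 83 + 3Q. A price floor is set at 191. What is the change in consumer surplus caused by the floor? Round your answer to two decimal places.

Without the control, 228 - 6Q = 83 + 3Q so Q* = 16.1111 and P* = 131.3333.
At the floor price 191, quantity demanded is (228 - 191)/6 = 6.1667; demand is the short side, so Q = 6.1667 trades at P = 191.
CS goes from (1/2)(16.1111)(96.6667) = 778.7037 to 114.0833 (computed as (228 - 191)(6.1667) - (1/2)(6)(6.1667)^2), a change of -664.6204.

-664.62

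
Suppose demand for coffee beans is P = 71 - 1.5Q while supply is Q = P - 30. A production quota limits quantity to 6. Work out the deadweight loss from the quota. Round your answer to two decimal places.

135.20

Rewriting supply in inverse form: P = 30 + Q.
Unrestricted equilibrium: Q* = (71 - 30)/(1.5 + 1) = 16.4.
At Q = 6 the demand price is 71 - 1.5(6) = 62 and the supply price is 30 + (6) = 36.
Deadweight loss is the triangle between the curves from 6 to 16.4: (1/2)(62 - 36)(16.4 - 6) = 135.2.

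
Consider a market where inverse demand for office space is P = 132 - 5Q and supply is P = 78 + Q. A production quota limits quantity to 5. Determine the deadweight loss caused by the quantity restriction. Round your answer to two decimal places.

48.00

Without the quota, 132 - 5Q = 78 + Q gives Q* = 9.
At Q = 5 the demand price is 132 - 5(5) = 107 and the supply price is 78 + (5) = 83.
DWL = (1/2)(gap between curves at 5) x (Q* - 5) = (1/2)(24)(4) = 48.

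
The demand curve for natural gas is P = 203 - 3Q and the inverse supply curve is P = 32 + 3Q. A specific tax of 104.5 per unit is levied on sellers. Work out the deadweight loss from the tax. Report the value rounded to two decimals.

910.02

Pre-tax equilibrium: 203 - 3Q = 32 + 3Q gives Q* = 28.5, P* = 117.5.
With the tax, sellers need 104.5 more per unit: 203 - 3Q = 32 + 3Q + 104.5, so Q_t = 11.0833. Buyers pay P_b = 169.75; sellers receive P_s = P_b - 104.5 = 65.25.
The welfare triangle lost has base Q* - Q_t = 17.4167 and height t = 104.5, so DWL = (1/2)(17.4167)(104.5) = 910.0208.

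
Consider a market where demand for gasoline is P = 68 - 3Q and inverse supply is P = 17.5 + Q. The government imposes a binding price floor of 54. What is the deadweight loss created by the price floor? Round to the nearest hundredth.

126.67

Free-market equilibrium: 68 - 3Q = 17.5 + Q gives Q* = 12.625, P* = 30.125.
At the floor price 54, quantity demanded is (68 - 54)/3 = 4.6667; demand is the short side, so Q = 4.6667 trades at P = 54.
The lost-trades triangle has base Q* - 4.6667 = 7.9583 and height equal to the gap between the curves at Q = 4.6667, which is 54 - 22.1667 = 31.8333. DWL = (1/2)(7.9583)(31.8333) = 126.6701.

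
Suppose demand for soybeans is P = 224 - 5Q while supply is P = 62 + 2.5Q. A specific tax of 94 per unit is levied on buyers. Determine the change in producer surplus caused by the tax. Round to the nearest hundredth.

Without the tax, 224 - 5Q = 62 + 2.5Q so Q* = 21.6 and P* = 116.
A tax on buyers shifts demand down by 94: (224 - 94) - 5Q = 62 + 2.5Q, so Q_t = 9.0667. Buyers pay P_b = 178.6667; sellers receive P_s = P_b - 94 = 84.6667.
PS falls from (1/2)(21.6)(54) = 583.2 to (1/2)(9.0667)(22.6667) = 102.7556, a change of -480.4444.

-480.44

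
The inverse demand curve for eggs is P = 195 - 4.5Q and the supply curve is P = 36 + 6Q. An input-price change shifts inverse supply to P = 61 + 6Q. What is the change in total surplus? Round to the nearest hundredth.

Initial equilibrium: Q_0 = 15.1429, P_0 = 126.8571; CS_0 = (1/2)(15.1429)(68.1429) = 515.9388, PS_0 = (1/2)(15.1429)(90.8571) = 687.9184.
New equilibrium: 195 - 4.5Q = 61 + 6Q gives Q_1 = 12.7619, P_1 = 137.5714; CS_1 = 366.449, PS_1 = 488.5986.
Change in total surplus = (366.449 + 488.5986) - (515.9388 + 687.9184) = -348.8095.

-348.81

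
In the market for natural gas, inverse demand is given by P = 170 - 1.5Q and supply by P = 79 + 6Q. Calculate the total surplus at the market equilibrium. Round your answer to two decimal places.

552.07

Set 170 - 1.5Q = 79 + 6Q, which gives 91 = 7.5Q, so Q* = 12.1333 and P* = 170 - 1.5(12.1333) = 151.8.
Total surplus is the full triangle between the curves from 0 to Q*: (1/2)(12.1333)(170 - 79) = 552.0667.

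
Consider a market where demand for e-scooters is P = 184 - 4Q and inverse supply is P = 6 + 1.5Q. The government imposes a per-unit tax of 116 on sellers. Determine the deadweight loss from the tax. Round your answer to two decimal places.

1223.27

Without the tax, 184 - 4Q = 6 + 1.5Q so Q* = 32.3636 and P* = 54.5455.
A tax on sellers shifts supply up by 116: 184 - 4Q = 6 + 1.5Q + 116, so Q_t = 11.2727. Buyers pay P_b = 138.9091; sellers receive P_s = P_b - 116 = 22.9091.
Deadweight loss is the triangle between the curves from Q_t to Q*: (1/2)(32.3636 - 11.2727)(116) = 1223.2727.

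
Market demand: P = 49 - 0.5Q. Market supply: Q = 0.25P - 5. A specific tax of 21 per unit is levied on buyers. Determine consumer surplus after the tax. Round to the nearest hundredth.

Rewriting supply in inverse form: P = 20 + 4Q.
Without the tax, 49 - 0.5Q = 20 + 4Q so Q* = 6.4444 and P* = 45.7778.
With the tax, buyers' net willingness to pay falls by 21: (49 - 21) - 0.5Q = 20 + 4Q, so Q_t = 1.7778. Buyers pay P_b = 48.1111; sellers receive P_s = P_b - 21 = 27.1111.
Consumer surplus is the triangle under demand above P_b: (1/2)(1.7778)(49 - 48.1111) = 0.7901.

0.79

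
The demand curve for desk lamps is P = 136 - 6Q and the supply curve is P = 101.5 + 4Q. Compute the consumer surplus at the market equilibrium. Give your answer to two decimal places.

35.71

Set 136 - 6Q = 101.5 + 4Q, which gives 34.5 = 10Q, so Q* = 3.45 and P* = 136 - 6(3.45) = 115.3.
Consumer surplus is the triangle under demand above P*: (1/2)(3.45)(136 - 115.3) = (1/2)(3.45)(20.7) = 35.7075.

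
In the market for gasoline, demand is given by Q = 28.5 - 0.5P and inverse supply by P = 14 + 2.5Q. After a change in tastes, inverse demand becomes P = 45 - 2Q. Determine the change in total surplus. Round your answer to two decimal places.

Rewriting demand in inverse form: P = 57 - 2Q.
Initial equilibrium: Q_0 = 9.5556, P_0 = 37.8889; CS_0 = (1/2)(9.5556)(19.1111) = 91.3086, PS_0 = (1/2)(9.5556)(23.8889) = 114.1358.
New equilibrium: 45 - 2Q = 14 + 2.5Q gives Q_1 = 6.8889, P_1 = 31.2222; CS_1 = 47.4568, PS_1 = 59.321.
Change in total surplus = (47.4568 + 59.321) - (91.3086 + 114.1358) = -98.6667.

-98.67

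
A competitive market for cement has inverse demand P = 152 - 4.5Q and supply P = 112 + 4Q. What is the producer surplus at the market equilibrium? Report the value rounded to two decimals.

44.29

Set 152 - 4.5Q = 112 + 4Q, which gives 40 = 8.5Q, so Q* = 4.7059 and P* = 152 - 4.5(4.7059) = 130.8235.
PS is the area between P* and the supply curve from 0 to Q*: (1/2)(4.7059)(18.8235) = 44.2907.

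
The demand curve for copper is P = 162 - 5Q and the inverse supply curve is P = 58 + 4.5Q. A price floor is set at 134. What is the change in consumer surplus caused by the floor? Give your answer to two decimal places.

-221.21

Free-market equilibrium: 162 - 5Q = 58 + 4.5Q gives Q* = 10.9474, P* = 107.2632.
At P = 134, buyers demand (162 - 134)/5 = 5.6 while sellers would supply more, so the quantity traded is 5.6 at price 134.
CS goes from (1/2)(10.9474)(54.7368) = 299.6122 to 78.4 (computed as (162 - 134)(5.6) - (1/2)(5)(5.6)^2), a change of -221.2122.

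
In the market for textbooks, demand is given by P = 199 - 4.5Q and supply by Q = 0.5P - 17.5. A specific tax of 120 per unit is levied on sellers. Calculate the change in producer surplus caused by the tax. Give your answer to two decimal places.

-590.77

Rewriting supply in inverse form: P = 35 + 2Q.
Pre-tax equilibrium: 199 - 4.5Q = 35 + 2Q gives Q* = 25.2308, P* = 85.4615.
A tax on sellers shifts supply up by 120: 199 - 4.5Q = 35 + 2Q + 120, so Q_t = 6.7692. Buyers pay P_b = 168.5385; sellers receive P_s = P_b - 120 = 48.5385.
PS falls from (1/2)(25.2308)(50.4615) = 636.5917 to (1/2)(6.7692)(13.5385) = 45.8225, a change of -590.7692.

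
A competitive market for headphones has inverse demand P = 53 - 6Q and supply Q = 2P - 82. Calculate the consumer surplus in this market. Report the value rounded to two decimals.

Rewriting supply in inverse form: P = 41 + 0.5Q.
Set 53 - 6Q = 41 + 0.5Q, which gives 12 = 6.5Q, so Q* = 1.8462 and P* = 53 - 6(1.8462) = 41.9231.
CS is the area between the demand curve and P* from 0 to Q*: (1/2)(1.8462)(11.0769) = 10.2249.

10.22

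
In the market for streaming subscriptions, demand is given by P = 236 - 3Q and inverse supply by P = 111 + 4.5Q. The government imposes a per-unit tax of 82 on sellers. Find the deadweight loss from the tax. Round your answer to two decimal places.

448.27

Pre-tax equilibrium: 236 - 3Q = 111 + 4.5Q gives Q* = 16.6667, P* = 186.
A tax on sellers shifts supply up by 82: 236 - 3Q = 111 + 4.5Q + 82, so Q_t = 5.7333. Buyers pay P_b = 218.8; sellers receive P_s = P_b - 82 = 136.8.
The welfare triangle lost has base Q* - Q_t = 10.9333 and height t = 82, so DWL = (1/2)(10.9333)(82) = 448.2667.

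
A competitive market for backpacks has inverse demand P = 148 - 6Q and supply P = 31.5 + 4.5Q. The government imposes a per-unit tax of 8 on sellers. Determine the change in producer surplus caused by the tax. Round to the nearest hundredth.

-36.73

Pre-tax equilibrium: 148 - 6Q = 31.5 + 4.5Q gives Q* = 11.0952, P* = 81.4286.
A tax on sellers shifts supply up by 8: 148 - 6Q = 31.5 + 4.5Q + 8, so Q_t = 10.3333. Buyers pay P_b = 86; sellers receive P_s = P_b - 8 = 78.
PS falls from (1/2)(11.0952)(49.9286) = 276.9847 to (1/2)(10.3333)(46.5) = 240.25, a change of -36.7347.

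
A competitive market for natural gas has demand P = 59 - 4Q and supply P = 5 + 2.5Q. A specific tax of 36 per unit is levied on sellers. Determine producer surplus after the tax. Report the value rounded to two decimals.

9.59

Pre-tax equilibrium: 59 - 4Q = 5 + 2.5Q gives Q* = 8.3077, P* = 25.7692.
A tax on sellers shifts supply up by 36: 59 - 4Q = 5 + 2.5Q + 36, so Q_t = 2.7692. Buyers pay P_b = 47.9231; sellers receive P_s = P_b - 36 = 11.9231.
Producer surplus is the triangle above supply below P_s: (1/2)(2.7692)(11.9231 - 5) = 9.5858.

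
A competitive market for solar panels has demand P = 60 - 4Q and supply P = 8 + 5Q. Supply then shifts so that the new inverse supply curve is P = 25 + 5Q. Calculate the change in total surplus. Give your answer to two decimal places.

Initial equilibrium: Q_0 = 5.7778, P_0 = 36.8889; CS_0 = (1/2)(5.7778)(23.1111) = 66.7654, PS_0 = (1/2)(5.7778)(28.8889) = 83.4568.
New equilibrium: 60 - 4Q = 25 + 5Q gives Q_1 = 3.8889, P_1 = 44.4444; CS_1 = 30.2469, PS_1 = 37.8086.
Change in total surplus = (30.2469 + 37.8086) - (66.7654 + 83.4568) = -82.1667.

-82.17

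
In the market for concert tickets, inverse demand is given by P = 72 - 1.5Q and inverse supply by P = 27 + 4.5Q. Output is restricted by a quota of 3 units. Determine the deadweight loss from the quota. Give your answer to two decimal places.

60.75

Unrestricted equilibrium: Q* = (72 - 27)/(1.5 + 4.5) = 7.5.
At Q = 3 the demand price is 72 - 1.5(3) = 67.5 and the supply price is 27 + 4.5(3) = 40.5.
Deadweight loss is the triangle between the curves from 3 to 7.5: (1/2)(67.5 - 40.5)(7.5 - 3) = 60.75.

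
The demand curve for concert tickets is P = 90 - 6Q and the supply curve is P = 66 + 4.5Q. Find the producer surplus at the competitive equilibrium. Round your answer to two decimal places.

11.76

Equilibrium: 90 - 6Q = 66 + 4.5Q, so Q* = 2.2857 and P* = 76.2857.
The supply curve's price intercept is 66, so PS = (1/2)(Q*)(P* - 66) = (1/2)(2.2857)(10.2857) = 11.7551.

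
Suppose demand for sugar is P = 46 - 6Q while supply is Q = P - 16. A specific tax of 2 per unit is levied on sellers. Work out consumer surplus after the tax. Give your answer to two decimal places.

Rewriting supply in inverse form: P = 16 + Q.
Pre-tax equilibrium: 46 - 6Q = 16 + Q gives Q* = 4.2857, P* = 20.2857.
A tax on sellers shifts supply up by 2: 46 - 6Q = 16 + Q + 2, so Q_t = 4. Buyers pay P_b = 22; sellers receive P_s = P_b - 2 = 20.
Consumer surplus is the triangle under demand above P_b: (1/2)(4)(46 - 22) = 48.

48.00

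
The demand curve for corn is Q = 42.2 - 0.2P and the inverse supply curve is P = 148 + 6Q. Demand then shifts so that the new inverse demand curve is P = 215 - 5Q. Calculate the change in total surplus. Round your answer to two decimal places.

23.64

Rewriting demand in inverse form: P = 211 - 5Q.
Initial equilibrium: Q_0 = 5.7273, P_0 = 182.3636; CS_0 = (1/2)(5.7273)(28.6364) = 82.0041, PS_0 = (1/2)(5.7273)(34.3636) = 98.405.
New equilibrium: 215 - 5Q = 148 + 6Q gives Q_1 = 6.0909, P_1 = 184.5455; CS_1 = 92.7479, PS_1 = 111.2975.
Change in total surplus = (92.7479 + 111.2975) - (82.0041 + 98.405) = 23.6364.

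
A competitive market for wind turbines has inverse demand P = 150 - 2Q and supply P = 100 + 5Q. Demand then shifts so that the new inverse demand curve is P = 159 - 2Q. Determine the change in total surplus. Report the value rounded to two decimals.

Initial equilibrium: Q_0 = 7.1429, P_0 = 135.7143; CS_0 = (1/2)(7.1429)(14.2857) = 51.0204, PS_0 = (1/2)(7.1429)(35.7143) = 127.551.
New equilibrium: 159 - 2Q = 100 + 5Q gives Q_1 = 8.4286, P_1 = 142.1429; CS_1 = 71.0408, PS_1 = 177.602.
Change in total surplus = (71.0408 + 177.602) - (51.0204 + 127.551) = 70.0714.

70.07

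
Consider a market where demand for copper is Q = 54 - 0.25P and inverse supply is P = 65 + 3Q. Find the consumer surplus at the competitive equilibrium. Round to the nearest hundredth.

Rewriting demand in inverse form: P = 216 - 4Q.
Equilibrium: 216 - 4Q = 65 + 3Q, so Q* = 21.5714 and P* = 129.7143.
The demand choke price is 216, so CS = (1/2)(Q*)(216 - P*) = (1/2)(21.5714)(86.2857) = 930.6531.

930.65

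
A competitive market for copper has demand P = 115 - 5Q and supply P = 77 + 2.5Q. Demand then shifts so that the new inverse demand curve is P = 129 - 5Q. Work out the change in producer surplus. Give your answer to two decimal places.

Initial equilibrium: Q_0 = 5.0667, P_0 = 89.6667; CS_0 = (1/2)(5.0667)(25.3333) = 64.1778, PS_0 = (1/2)(5.0667)(12.6667) = 32.0889.
New equilibrium: 129 - 5Q = 77 + 2.5Q gives Q_1 = 6.9333, P_1 = 94.3333; CS_1 = 120.1778, PS_1 = 60.0889.
Change in producer surplus = 60.0889 - 32.0889 = 28.

28.00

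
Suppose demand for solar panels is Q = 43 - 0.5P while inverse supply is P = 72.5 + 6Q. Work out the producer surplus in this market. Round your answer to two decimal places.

8.54

Rewriting demand in inverse form: P = 86 - 2Q.
Set 86 - 2Q = 72.5 + 6Q, which gives 13.5 = 8Q, so Q* = 1.6875 and P* = 86 - 2(1.6875) = 82.625.
Producer surplus is the triangle above supply below P*: (1/2)(1.6875)(82.625 - 72.5) = (1/2)(1.6875)(10.125) = 8.543.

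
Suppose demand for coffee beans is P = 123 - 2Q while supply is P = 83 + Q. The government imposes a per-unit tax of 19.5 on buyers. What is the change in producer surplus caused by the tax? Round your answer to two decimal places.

Without the tax, 123 - 2Q = 83 + Q so Q* = 13.3333 and P* = 96.3333.
With the tax, buyers' net willingness to pay falls by 19.5: (123 - 19.5) - 2Q = 83 + Q, so Q_t = 6.8333. Buyers pay P_b = 109.3333; sellers receive P_s = P_b - 19.5 = 89.8333.
Producers lose the trapezoid between P_s and P* out to Q_t plus the triangle from Q_t to Q*: change in PS = 23.3472 - 88.8889 = -65.5417.

-65.54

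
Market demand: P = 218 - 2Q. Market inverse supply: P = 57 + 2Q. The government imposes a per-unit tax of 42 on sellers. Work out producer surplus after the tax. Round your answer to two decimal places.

Pre-tax equilibrium: 218 - 2Q = 57 + 2Q gives Q* = 40.25, P* = 137.5.
With the tax, sellers need 42 more per unit: 218 - 2Q = 57 + 2Q + 42, so Q_t = 29.75. Buyers pay P_b = 158.5; sellers receive P_s = P_b - 42 = 116.5.
PS = (1/2)(Q_t)(P_s - 57) = (1/2)(29.75)(59.5) = 885.0625.

885.06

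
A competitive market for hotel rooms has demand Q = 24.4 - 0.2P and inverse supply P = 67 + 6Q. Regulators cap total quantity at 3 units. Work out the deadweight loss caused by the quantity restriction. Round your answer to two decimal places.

Rewriting demand in inverse form: P = 122 - 5Q.
Unrestricted equilibrium: Q* = (122 - 67)/(5 + 6) = 5.
At Q = 3 the demand price is 122 - 5(3) = 107 and the supply price is 67 + 6(3) = 85.
Deadweight loss is the triangle between the curves from 3 to 5: (1/2)(107 - 85)(5 - 3) = 22.

22.00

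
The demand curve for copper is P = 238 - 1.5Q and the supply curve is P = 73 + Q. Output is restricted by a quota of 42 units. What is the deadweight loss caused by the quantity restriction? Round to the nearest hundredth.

720.00

Without the quota, 238 - 1.5Q = 73 + Q gives Q* = 66.
At Q = 42 the demand price is 238 - 1.5(42) = 175 and the supply price is 73 + (42) = 115.
DWL = (1/2)(gap between curves at 42) x (Q* - 42) = (1/2)(60)(24) = 720.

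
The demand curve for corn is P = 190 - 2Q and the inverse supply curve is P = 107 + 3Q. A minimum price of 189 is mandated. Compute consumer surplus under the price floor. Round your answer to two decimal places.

0.25

Free-market equilibrium: 190 - 2Q = 107 + 3Q gives Q* = 16.6, P* = 156.8.
At the floor price 189, quantity demanded is (190 - 189)/2 = 0.5; demand is the short side, so Q = 0.5 trades at P = 189.
CS is the triangle under demand above 189: (1/2)(0.5)(190 - 189) = 0.25.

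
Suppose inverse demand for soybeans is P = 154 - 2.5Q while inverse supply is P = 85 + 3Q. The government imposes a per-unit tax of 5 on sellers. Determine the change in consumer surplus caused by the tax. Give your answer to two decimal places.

Pre-tax equilibrium: 154 - 2.5Q = 85 + 3Q gives Q* = 12.5455, P* = 122.6364.
With the tax, sellers need 5 more per unit: 154 - 2.5Q = 85 + 3Q + 5, so Q_t = 11.6364. Buyers pay P_b = 124.9091; sellers receive P_s = P_b - 5 = 119.9091.
CS falls from (1/2)(12.5455)(31.3636) = 196.7355 to (1/2)(11.6364)(29.0909) = 169.2562, a change of -27.4793.

-27.48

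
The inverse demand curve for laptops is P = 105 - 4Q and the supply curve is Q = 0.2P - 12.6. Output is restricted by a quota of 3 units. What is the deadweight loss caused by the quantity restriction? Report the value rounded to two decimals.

Rewriting supply in inverse form: P = 63 + 5Q.
Unrestricted equilibrium: Q* = (105 - 63)/(4 + 5) = 4.6667.
At Q = 3 the demand price is 105 - 4(3) = 93 and the supply price is 63 + 5(3) = 78.
DWL = (1/2)(gap between curves at 3) x (Q* - 3) = (1/2)(15)(1.6667) = 12.5.

12.50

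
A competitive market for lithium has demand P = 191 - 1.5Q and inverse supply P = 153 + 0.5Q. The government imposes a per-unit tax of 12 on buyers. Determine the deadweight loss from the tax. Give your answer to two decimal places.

36.00

Without the tax, 191 - 1.5Q = 153 + 0.5Q so Q* = 19 and P* = 162.5.
With the tax, buyers' net willingness to pay falls by 12: (191 - 12) - 1.5Q = 153 + 0.5Q, so Q_t = 13. Buyers pay P_b = 171.5; sellers receive P_s = P_b - 12 = 159.5.
Deadweight loss is the triangle between the curves from Q_t to Q*: (1/2)(19 - 13)(12) = 36.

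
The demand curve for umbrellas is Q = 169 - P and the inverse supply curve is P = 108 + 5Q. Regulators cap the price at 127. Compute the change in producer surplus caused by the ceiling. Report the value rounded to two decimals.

-222.30

Rewriting demand in inverse form: P = 169 - Q.
Free-market equilibrium: 169 - Q = 108 + 5Q gives Q* = 10.1667, P* = 158.8333.
At P = 127, sellers supply (127 - 108)/5 = 3.8 while buyers want more, so the quantity traded is 3.8 at price 127.
PS goes from (1/2)(10.1667)(50.8333) = 258.4028 to 36.1 (computed as (127 - 108)(3.8) - (1/2)(5)(3.8)^2), a change of -222.3028.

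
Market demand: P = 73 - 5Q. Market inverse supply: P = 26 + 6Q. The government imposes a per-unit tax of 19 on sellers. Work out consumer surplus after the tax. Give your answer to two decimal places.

Without the tax, 73 - 5Q = 26 + 6Q so Q* = 4.2727 and P* = 51.6364.
A tax on sellers shifts supply up by 19: 73 - 5Q = 26 + 6Q + 19, so Q_t = 2.5455. Buyers pay P_b = 60.2727; sellers receive P_s = P_b - 19 = 41.2727.
CS = (1/2)(Q_t)(73 - P_b) = (1/2)(2.5455)(12.7273) = 16.1983.

16.20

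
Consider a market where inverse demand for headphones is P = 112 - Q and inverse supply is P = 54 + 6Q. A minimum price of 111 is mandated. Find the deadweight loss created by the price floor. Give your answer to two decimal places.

Free-market equilibrium: 112 - Q = 54 + 6Q gives Q* = 8.2857, P* = 103.7143.
At P = 111, buyers demand (112 - 111)/1 = 1 while sellers would supply more, so the quantity traded is 1 at price 111.
At Q = 1 the demand price is 111 and the supply price is 60. Deadweight loss is the triangle between the curves from 1 to 8.2857: (1/2)(111 - 60)(8.2857 - 1) = 185.7857.

185.79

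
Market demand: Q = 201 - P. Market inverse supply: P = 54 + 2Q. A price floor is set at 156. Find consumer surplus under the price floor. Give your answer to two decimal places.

Rewriting demand in inverse form: P = 201 - Q.
Without the control, 201 - Q = 54 + 2Q so Q* = 49 and P* = 152.
At P = 156, buyers demand (201 - 156)/1 = 45 while sellers would supply more, so the quantity traded is 45 at price 156.
CS is the triangle under demand above 156: (1/2)(45)(201 - 156) = 1012.5.

1012.50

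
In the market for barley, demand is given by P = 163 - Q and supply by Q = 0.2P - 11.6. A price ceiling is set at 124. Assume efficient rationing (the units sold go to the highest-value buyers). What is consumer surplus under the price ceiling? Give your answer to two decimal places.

Rewriting supply in inverse form: P = 58 + 5Q.
Free-market equilibrium: 163 - Q = 58 + 5Q gives Q* = 17.5, P* = 145.5.
At the ceiling price 124, quantity supplied is (124 - 58)/5 = 13.2; supply is the short side, so Q = 13.2 trades at P = 124.
The demand price at Q = 13.2 is 149.8. CS is the trapezoid between demand and 124 over [0, 13.2]: (1/2)[(163 - 124) + (149.8 - 124)](13.2) = 427.68.

427.68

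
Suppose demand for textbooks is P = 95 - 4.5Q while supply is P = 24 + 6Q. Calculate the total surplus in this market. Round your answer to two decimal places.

Setting demand equal to supply, 71 = 10.5Q, so Q* = 6.7619 and P* = 64.5714.
Total surplus is the full triangle between the curves from 0 to Q*: (1/2)(6.7619)(95 - 24) = 240.0476.

240.05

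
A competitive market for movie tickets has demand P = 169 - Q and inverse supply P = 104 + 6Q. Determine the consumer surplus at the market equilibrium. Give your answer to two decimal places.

43.11

Set 169 - Q = 104 + 6Q, which gives 65 = 7Q, so Q* = 9.2857 and P* = 169 - (9.2857) = 159.7143.
CS is the area between the demand curve and P* from 0 to Q*: (1/2)(9.2857)(9.2857) = 43.1122.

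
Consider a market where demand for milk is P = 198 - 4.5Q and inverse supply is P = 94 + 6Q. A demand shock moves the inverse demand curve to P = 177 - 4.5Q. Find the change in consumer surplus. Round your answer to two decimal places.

Initial equilibrium: Q_0 = 9.9048, P_0 = 153.4286; CS_0 = (1/2)(9.9048)(44.5714) = 220.7347, PS_0 = (1/2)(9.9048)(59.4286) = 294.3129.
New equilibrium: 177 - 4.5Q = 94 + 6Q gives Q_1 = 7.9048, P_1 = 141.4286; CS_1 = 140.5918, PS_1 = 187.4558.
Change in consumer surplus = 140.5918 - 220.7347 = -80.1429.

-80.14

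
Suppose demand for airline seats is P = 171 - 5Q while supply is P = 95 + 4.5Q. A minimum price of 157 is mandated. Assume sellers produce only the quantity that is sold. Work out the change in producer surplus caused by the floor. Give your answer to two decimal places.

11.96

Without the control, 171 - 5Q = 95 + 4.5Q so Q* = 8 and P* = 131.
At P = 157, buyers demand (171 - 157)/5 = 2.8 while sellers would supply more, so the quantity traded is 2.8 at price 157.
PS goes from (1/2)(8)(36) = 144 to 155.96 (computed as (157 - 95)(2.8) - (1/2)(4.5)(2.8)^2), a change of 11.96.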